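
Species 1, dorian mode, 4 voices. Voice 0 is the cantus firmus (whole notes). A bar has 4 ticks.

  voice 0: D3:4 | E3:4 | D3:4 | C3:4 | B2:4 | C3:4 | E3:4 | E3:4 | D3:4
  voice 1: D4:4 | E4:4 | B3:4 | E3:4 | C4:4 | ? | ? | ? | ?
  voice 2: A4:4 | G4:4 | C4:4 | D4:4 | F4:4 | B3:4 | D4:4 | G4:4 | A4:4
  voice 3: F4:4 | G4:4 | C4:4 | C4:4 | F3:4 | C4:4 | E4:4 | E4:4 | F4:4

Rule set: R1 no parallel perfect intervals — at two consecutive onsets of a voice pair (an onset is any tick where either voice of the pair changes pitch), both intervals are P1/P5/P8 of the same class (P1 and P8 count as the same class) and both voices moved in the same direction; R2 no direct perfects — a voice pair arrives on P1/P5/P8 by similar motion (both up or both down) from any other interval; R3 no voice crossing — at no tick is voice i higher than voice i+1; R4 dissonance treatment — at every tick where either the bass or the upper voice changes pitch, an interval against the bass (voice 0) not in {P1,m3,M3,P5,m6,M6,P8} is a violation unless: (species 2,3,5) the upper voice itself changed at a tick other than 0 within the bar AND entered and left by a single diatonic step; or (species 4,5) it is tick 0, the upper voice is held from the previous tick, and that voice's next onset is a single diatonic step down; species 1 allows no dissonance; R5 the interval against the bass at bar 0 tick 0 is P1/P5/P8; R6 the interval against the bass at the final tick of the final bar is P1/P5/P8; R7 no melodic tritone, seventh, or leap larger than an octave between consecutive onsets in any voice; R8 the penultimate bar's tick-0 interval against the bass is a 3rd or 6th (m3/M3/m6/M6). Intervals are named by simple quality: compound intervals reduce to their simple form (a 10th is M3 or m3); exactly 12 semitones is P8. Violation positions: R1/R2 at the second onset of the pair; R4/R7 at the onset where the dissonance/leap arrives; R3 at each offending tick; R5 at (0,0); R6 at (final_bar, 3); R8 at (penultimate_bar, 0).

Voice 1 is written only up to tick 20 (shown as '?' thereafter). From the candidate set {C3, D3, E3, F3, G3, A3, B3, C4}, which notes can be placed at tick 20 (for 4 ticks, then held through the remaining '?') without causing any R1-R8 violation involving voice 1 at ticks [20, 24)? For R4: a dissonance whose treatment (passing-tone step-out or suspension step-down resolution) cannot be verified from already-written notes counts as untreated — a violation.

{A3, C3, G3}

C3: legal
D3: violates R4,R7
E3: violates R2
F3: violates R4
G3: legal
A3: legal
B3: violates R2,R4
C4: violates R3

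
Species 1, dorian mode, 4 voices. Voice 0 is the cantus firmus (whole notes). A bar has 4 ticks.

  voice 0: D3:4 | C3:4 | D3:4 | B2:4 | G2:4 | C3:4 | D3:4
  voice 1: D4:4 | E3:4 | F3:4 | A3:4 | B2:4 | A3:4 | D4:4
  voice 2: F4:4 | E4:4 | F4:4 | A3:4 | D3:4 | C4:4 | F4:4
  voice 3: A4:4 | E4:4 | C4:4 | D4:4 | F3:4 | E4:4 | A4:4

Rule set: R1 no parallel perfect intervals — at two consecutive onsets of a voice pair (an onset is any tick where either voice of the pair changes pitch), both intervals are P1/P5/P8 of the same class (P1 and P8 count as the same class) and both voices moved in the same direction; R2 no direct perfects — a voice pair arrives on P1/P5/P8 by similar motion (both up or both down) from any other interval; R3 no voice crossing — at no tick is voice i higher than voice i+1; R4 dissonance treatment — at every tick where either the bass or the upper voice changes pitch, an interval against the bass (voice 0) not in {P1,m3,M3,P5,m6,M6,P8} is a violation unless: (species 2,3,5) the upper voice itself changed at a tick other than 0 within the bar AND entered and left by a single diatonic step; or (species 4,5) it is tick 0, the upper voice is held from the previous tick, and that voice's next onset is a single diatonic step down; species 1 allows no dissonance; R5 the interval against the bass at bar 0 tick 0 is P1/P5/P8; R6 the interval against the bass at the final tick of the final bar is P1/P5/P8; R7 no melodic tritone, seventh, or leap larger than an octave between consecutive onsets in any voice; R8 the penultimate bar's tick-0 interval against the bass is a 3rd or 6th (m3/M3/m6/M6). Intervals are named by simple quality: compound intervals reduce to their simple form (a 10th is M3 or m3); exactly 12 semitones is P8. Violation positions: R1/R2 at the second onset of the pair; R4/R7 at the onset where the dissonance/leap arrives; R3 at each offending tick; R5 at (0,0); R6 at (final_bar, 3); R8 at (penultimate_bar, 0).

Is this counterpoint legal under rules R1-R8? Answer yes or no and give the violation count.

No (26 violations)

bar 0: v0=D3 v1=D4 v2=F4 v3=A4 (P5)
bar 1: v0=C3 v1=E3 v2=E4 v3=E4 (M3)
bar 2: v0=D3 v1=F3 v2=F4 v3=C4 (m7)
bar 3: v0=B2 v1=A3 v2=A3 v3=D4 (m3)
bar 4: v0=G2 v1=B2 v2=D3 v3=F3 (m7)
bar 5: v0=C3 v1=A3 v2=C4 v3=E4 (M3)
bar 6: v0=D3 v1=D4 v2=F4 v3=A4 (P5)
  R5 @ bar0.0: opens on m3
  R2 @ bar1.0: D4/F4 m3 -> E3/E4 P8 similar
  R2 @ bar1.0: D4/A4 P5 -> E3/E4 P8 similar
  R2 @ bar1.0: F4/A4 M3 -> E4/E4 P1 similar
  R7 @ bar1.0: D4->E3 leap 10st
  R1 @ bar2.0: E3/E4 P8 -> F3/F4 P8 similar
  R3 @ bar2.0: F4 above C4
  R4 @ bar2.0: D3/C4 m7 untreated
  R3 @ bar2.1: F4 above C4
  R3 @ bar2.2: F4 above C4
  R3 @ bar2.3: F4 above C4
  R4 @ bar3.0: B2/A3 m7 untreated
  R4 @ bar3.0: B2/A3 m7 untreated
  R2 @ bar4.0: B2/A3 m7 -> G2/D3 P5 similar
  R4 @ bar4.0: G2/F3 m7 untreated
  R7 @ bar4.0: A3->B2 leap 10st
  R2 @ bar5.0: G2/D3 P5 -> C3/C4 P8 similar
  R2 @ bar5.0: B2/F3 TT -> A3/E4 P5 similar
  R7 @ bar5.0: B2->A3 leap 10st
  R7 @ bar5.0: D3->C4 leap 10st
  R7 @ bar5.0: F3->E4 leap 11st
  R8 @ bar5.0: penult P8 not 3rd/6th
  R1 @ bar6.0: A3/E4 P5 -> D4/A4 P5 similar
  R2 @ bar6.0: C3/A3 M6 -> D3/D4 P8 similar
  R2 @ bar6.0: C3/E4 M3 -> D3/A4 P5 similar
  R6 @ bar6.3: closes on m3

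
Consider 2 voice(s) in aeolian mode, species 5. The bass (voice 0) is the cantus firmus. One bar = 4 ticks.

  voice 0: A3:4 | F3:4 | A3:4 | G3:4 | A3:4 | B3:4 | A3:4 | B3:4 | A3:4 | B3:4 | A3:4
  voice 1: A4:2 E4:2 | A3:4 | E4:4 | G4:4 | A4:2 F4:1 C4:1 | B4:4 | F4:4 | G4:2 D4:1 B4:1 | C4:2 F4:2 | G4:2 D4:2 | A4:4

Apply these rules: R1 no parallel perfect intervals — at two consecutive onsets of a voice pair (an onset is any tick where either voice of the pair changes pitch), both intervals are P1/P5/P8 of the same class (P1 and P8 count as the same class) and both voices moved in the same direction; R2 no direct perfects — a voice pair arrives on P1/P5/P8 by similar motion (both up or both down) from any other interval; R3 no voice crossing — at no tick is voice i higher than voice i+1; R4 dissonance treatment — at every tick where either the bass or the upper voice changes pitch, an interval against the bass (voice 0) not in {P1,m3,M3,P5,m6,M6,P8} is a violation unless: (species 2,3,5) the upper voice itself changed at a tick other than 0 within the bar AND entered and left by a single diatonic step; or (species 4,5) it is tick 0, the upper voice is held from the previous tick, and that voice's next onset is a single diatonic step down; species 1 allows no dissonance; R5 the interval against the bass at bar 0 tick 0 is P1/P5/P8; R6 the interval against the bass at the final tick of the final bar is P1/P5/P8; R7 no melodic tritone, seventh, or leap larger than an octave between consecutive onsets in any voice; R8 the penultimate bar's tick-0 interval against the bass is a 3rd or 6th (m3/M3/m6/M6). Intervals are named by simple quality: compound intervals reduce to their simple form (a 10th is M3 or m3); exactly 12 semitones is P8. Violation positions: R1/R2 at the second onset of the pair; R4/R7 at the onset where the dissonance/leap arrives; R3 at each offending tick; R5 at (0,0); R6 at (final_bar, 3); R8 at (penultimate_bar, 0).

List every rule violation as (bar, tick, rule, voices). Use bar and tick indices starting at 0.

bar 0: v0=A3 v1=A4 downbeat P8
bar 1: v0=F3 v1=A3 downbeat M3
bar 2: v0=A3 v1=E4 downbeat P5
bar 3: v0=G3 v1=G4 downbeat P8
bar 4: v0=A3 v1=A4 downbeat P8
bar 5: v0=B3 v1=B4 downbeat P8
bar 6: v0=A3 v1=F4 downbeat m6
bar 7: v0=B3 v1=G4 downbeat m6
bar 8: v0=A3 v1=C4 downbeat m3
bar 9: v0=B3 v1=G4 downbeat m6
bar 10: v0=A3 v1=A4 downbeat P8
  -> R2 @ bar 2 tick 0 v(0, 1): F3/A3 M3 -> A3/E4 P5 similar
  -> R1 @ bar 4 tick 0 v(0, 1): G3/G4 P8 -> A3/A4 P8 similar
  -> R2 @ bar 5 tick 0 v(0, 1): A3/C4 m3 -> B3/B4 P8 similar
  -> R7 @ bar 5 tick 0 v(1,): C4->B4 leap 11st
  -> R7 @ bar 6 tick 0 v(1,): B4->F4 leap 6st
  -> R7 @ bar 8 tick 0 v(1,): B4->C4 leap 11st

(2, 0, R2, (0, 1))
(4, 0, R1, (0, 1))
(5, 0, R2, (0, 1))
(5, 0, R7, (1,))
(6, 0, R7, (1,))
(8, 0, R7, (1,))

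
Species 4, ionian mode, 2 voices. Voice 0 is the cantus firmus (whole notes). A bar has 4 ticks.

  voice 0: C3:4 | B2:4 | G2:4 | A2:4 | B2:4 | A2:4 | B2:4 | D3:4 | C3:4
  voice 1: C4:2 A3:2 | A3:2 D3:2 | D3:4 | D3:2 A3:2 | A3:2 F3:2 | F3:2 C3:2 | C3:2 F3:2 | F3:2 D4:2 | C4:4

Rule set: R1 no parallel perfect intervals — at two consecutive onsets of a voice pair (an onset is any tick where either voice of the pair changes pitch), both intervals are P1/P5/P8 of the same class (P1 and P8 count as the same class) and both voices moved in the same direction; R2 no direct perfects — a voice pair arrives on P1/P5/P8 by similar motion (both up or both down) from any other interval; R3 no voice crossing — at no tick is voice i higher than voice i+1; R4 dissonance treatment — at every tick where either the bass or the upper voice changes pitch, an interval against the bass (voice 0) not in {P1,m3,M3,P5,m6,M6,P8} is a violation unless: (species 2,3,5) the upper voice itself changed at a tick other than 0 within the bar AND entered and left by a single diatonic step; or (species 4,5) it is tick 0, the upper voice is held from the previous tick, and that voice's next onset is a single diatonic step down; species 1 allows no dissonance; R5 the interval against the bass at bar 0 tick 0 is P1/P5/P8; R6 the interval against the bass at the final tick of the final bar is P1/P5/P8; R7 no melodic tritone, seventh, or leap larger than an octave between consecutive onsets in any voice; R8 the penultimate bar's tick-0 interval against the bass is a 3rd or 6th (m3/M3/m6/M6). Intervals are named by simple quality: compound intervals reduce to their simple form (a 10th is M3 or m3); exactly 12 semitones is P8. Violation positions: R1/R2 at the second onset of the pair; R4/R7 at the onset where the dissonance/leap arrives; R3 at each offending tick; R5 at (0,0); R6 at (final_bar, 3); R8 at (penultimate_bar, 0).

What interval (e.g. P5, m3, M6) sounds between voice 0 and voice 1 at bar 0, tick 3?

M6

voice 0=C3 voice 1=A3 -> M6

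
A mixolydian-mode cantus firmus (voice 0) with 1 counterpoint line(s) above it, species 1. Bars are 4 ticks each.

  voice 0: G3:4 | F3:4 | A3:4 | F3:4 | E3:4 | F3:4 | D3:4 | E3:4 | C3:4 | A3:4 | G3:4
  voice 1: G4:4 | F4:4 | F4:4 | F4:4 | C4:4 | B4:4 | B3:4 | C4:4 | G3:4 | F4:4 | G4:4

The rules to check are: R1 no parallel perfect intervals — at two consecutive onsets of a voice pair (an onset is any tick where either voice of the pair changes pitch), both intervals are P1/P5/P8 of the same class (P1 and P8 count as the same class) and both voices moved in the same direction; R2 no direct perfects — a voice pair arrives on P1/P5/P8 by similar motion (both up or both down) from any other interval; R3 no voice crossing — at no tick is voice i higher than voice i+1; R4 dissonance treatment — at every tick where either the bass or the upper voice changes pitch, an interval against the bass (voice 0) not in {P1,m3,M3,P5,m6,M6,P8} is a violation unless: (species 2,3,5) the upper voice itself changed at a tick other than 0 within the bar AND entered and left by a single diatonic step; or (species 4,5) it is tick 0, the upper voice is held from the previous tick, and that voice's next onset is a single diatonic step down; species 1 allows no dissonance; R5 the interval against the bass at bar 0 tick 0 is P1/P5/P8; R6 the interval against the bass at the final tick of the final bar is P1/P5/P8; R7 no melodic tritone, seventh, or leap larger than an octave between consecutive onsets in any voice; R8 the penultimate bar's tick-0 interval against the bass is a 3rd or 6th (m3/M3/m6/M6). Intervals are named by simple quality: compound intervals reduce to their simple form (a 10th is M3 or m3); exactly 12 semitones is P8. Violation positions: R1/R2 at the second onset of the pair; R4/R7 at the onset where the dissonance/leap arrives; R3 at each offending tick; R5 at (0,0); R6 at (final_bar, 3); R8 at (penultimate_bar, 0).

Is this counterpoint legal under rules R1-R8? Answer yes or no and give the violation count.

bar 0: v0=G3 v1=G4 (P8)
bar 1: v0=F3 v1=F4 (P8)
bar 2: v0=A3 v1=F4 (m6)
bar 3: v0=F3 v1=F4 (P8)
bar 4: v0=E3 v1=C4 (m6)
bar 5: v0=F3 v1=B4 (TT)
bar 6: v0=D3 v1=B3 (M6)
bar 7: v0=E3 v1=C4 (m6)
bar 8: v0=C3 v1=G3 (P5)
bar 9: v0=A3 v1=F4 (m6)
bar 10: v0=G3 v1=G4 (P8)
  R1 @ bar1.0: G3/G4 P8 -> F3/F4 P8 similar
  R4 @ bar5.0: F3/B4 TT untreated
  R7 @ bar5.0: C4->B4 leap 11st
  R2 @ bar8.0: E3/C4 m6 -> C3/G3 P5 similar
  R7 @ bar9.0: G3->F4 leap 10st

No (5 violations)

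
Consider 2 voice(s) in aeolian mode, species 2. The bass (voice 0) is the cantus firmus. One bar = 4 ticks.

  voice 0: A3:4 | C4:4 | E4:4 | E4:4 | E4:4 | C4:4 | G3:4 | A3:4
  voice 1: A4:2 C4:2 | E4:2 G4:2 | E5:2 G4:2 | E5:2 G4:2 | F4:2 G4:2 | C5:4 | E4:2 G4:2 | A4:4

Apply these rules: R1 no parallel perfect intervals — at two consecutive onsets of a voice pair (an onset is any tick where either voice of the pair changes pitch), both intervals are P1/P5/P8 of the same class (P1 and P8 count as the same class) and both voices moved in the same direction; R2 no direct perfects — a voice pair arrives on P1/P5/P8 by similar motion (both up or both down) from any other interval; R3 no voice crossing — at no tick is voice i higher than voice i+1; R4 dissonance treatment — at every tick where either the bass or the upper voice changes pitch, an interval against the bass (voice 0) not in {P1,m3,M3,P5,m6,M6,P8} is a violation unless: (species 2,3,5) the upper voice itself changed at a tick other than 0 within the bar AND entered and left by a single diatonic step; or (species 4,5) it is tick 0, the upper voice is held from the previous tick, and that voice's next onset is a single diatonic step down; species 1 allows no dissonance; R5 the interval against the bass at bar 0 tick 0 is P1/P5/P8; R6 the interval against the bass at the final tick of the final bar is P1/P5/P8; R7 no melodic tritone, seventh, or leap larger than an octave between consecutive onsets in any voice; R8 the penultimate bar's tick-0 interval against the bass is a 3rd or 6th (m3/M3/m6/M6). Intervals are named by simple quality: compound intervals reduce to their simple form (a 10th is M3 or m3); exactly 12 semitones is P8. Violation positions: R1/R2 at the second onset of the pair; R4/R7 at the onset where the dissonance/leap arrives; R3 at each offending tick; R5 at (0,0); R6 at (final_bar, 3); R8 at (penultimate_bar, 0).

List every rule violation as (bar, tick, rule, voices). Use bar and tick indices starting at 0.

bar 0: v0=A3 v1=A4 downbeat P8
bar 1: v0=C4 v1=E4 downbeat M3
bar 2: v0=E4 v1=E5 downbeat P8
bar 3: v0=E4 v1=E5 downbeat P8
bar 4: v0=E4 v1=F4 downbeat m2
bar 5: v0=C4 v1=C5 downbeat P8
bar 6: v0=G3 v1=E4 downbeat M6
bar 7: v0=A3 v1=A4 downbeat P8
  -> R2 @ bar 2 tick 0 v(0, 1): C4/G4 P5 -> E4/E5 P8 similar
  -> R4 @ bar 4 tick 0 v(0, 1): E4/F4 m2 untreated
  -> R1 @ bar 7 tick 0 v(0, 1): G3/G4 P8 -> A3/A4 P8 similar

(2, 0, R2, (0, 1))
(4, 0, R4, (0, 1))
(7, 0, R1, (0, 1))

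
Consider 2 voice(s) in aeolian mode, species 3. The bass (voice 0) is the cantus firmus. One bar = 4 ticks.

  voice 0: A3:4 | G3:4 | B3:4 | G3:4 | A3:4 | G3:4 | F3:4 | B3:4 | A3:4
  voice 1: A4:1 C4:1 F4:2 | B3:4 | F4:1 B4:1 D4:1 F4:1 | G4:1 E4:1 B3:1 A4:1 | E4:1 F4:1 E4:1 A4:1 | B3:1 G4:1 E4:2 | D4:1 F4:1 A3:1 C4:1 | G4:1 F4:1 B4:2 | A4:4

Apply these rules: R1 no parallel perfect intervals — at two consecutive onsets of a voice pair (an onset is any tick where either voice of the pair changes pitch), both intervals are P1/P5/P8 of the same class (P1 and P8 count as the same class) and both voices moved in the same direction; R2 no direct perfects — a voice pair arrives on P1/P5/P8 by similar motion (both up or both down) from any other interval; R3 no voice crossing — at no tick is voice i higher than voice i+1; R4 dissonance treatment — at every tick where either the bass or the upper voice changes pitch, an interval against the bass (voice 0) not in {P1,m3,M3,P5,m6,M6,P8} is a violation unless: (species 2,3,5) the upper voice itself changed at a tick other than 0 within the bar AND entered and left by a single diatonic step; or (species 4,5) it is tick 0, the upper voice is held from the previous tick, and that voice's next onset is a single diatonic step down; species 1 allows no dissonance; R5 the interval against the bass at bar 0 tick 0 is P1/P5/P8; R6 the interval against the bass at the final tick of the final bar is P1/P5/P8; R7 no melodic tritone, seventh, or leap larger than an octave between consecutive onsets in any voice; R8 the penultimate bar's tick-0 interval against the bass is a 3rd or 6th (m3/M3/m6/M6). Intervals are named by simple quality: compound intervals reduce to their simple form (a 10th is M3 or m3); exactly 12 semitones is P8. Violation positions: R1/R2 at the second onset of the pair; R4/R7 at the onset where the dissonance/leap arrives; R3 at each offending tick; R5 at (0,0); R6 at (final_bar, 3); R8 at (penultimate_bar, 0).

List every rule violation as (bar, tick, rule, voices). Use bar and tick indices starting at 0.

(1, 0, R7, (1,))
(2, 0, R4, (0, 1))
(2, 0, R7, (1,))
(2, 1, R7, (1,))
(2, 3, R4, (0, 1))
(3, 3, R4, (0, 1))
(3, 3, R7, (1,))
(5, 0, R7, (1,))
(7, 0, R7, (0,))
(7, 1, R4, (0, 1))
(7, 2, R7, (1,))
(8, 0, R1, (0, 1))

bar 0: v0=A3 v1=A4 downbeat P8
bar 1: v0=G3 v1=B3 downbeat M3
bar 2: v0=B3 v1=F4 downbeat TT
bar 3: v0=G3 v1=G4 downbeat P8
bar 4: v0=A3 v1=E4 downbeat P5
bar 5: v0=G3 v1=B3 downbeat M3
bar 6: v0=F3 v1=D4 downbeat M6
bar 7: v0=B3 v1=G4 downbeat m6
bar 8: v0=A3 v1=A4 downbeat P8
  -> R7 @ bar 1 tick 0 v(1,): F4->B3 leap 6st
  -> R4 @ bar 2 tick 0 v(0, 1): B3/F4 TT untreated
  -> R7 @ bar 2 tick 0 v(1,): B3->F4 leap 6st
  -> R7 @ bar 2 tick 1 v(1,): F4->B4 leap 6st
  -> R4 @ bar 2 tick 3 v(0, 1): B3/F4 TT untreated
  -> R4 @ bar 3 tick 3 v(0, 1): G3/A4 M2 untreated
  -> R7 @ bar 3 tick 3 v(1,): B3->A4 leap 10st
  -> R7 @ bar 5 tick 0 v(1,): A4->B3 leap 10st
  -> R7 @ bar 7 tick 0 v(0,): F3->B3 leap 6st
  -> R4 @ bar 7 tick 1 v(0, 1): B3/F4 TT untreated
  -> R7 @ bar 7 tick 2 v(1,): F4->B4 leap 6st
  -> R1 @ bar 8 tick 0 v(0, 1): B3/B4 P8 -> A3/A4 P8 similar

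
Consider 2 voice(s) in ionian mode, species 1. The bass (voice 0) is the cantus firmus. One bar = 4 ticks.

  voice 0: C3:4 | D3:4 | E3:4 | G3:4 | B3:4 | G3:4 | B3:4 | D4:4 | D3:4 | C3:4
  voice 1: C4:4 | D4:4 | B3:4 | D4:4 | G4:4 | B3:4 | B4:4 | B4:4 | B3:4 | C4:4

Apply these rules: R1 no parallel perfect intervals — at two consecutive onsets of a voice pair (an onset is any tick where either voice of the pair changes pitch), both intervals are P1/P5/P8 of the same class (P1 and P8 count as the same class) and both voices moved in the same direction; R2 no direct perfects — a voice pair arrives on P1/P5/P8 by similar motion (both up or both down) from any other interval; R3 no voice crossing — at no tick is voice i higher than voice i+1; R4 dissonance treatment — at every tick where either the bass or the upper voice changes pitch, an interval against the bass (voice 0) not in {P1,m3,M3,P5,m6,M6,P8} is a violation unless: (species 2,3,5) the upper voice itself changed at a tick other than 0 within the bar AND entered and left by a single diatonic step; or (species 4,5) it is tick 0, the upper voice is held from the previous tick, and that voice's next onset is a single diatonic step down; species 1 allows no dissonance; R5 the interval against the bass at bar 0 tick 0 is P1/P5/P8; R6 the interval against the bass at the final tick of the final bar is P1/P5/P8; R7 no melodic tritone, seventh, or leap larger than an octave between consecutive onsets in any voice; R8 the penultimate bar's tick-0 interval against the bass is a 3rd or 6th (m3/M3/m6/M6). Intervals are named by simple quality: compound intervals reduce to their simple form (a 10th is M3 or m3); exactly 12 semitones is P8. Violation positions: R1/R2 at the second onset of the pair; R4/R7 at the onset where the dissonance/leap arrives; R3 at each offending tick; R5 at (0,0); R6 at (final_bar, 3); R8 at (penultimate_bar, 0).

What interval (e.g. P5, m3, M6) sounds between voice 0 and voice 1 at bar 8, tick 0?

M6

voice 0=D3 voice 1=B3 -> M6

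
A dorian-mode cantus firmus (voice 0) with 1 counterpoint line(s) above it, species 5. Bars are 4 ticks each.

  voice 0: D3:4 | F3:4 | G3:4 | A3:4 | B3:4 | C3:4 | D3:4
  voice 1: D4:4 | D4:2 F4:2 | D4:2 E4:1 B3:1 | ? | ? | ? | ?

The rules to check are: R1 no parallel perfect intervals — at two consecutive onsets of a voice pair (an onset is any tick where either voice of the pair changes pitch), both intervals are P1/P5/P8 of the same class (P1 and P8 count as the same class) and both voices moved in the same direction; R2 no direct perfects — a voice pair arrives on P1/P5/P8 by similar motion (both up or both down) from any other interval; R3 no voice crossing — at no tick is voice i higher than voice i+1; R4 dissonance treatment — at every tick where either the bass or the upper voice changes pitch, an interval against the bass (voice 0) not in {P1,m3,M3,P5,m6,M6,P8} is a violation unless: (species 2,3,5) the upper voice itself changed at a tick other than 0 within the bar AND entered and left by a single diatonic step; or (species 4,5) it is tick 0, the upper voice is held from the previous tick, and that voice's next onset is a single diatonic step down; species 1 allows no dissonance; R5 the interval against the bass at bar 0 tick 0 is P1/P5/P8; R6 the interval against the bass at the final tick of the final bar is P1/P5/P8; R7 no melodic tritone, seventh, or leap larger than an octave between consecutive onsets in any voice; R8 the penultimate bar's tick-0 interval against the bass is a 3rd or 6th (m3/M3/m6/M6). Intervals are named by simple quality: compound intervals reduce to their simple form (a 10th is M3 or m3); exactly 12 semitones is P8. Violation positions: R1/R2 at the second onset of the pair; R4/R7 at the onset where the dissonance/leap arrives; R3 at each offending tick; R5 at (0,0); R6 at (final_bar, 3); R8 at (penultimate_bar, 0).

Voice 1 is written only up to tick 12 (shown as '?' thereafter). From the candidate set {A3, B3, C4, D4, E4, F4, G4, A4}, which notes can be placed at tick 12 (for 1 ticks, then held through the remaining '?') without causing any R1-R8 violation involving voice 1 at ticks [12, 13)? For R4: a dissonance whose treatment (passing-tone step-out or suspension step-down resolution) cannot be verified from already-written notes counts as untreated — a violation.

{A3, C4}

A3: legal
B3: violates R4
C4: legal
D4: violates R4
E4: violates R2
F4: violates R7
G4: violates R4
A4: violates R2,R7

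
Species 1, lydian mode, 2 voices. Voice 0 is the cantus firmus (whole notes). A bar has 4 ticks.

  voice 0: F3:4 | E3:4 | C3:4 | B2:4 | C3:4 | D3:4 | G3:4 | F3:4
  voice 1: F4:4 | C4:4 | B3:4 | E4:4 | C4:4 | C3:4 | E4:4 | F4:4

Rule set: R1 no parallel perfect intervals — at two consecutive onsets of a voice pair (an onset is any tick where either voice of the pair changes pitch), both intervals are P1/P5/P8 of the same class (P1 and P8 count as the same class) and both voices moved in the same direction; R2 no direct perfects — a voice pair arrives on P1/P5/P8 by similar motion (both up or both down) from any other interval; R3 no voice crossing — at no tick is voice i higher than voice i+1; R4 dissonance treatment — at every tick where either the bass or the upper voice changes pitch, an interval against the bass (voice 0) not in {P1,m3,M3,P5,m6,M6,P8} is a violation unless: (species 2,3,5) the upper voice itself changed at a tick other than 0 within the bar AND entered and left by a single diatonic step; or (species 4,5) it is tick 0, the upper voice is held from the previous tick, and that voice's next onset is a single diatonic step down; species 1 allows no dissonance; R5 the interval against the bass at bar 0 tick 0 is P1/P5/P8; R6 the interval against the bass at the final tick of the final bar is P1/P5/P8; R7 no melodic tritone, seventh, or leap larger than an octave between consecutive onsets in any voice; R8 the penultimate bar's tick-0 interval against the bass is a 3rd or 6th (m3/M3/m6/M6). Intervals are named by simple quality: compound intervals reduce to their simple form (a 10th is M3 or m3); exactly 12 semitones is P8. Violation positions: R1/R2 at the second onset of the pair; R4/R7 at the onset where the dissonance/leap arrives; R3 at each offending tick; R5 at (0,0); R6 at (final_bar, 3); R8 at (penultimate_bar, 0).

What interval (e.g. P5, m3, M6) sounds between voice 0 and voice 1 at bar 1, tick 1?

m6

voice 0=E3 voice 1=C4 -> m6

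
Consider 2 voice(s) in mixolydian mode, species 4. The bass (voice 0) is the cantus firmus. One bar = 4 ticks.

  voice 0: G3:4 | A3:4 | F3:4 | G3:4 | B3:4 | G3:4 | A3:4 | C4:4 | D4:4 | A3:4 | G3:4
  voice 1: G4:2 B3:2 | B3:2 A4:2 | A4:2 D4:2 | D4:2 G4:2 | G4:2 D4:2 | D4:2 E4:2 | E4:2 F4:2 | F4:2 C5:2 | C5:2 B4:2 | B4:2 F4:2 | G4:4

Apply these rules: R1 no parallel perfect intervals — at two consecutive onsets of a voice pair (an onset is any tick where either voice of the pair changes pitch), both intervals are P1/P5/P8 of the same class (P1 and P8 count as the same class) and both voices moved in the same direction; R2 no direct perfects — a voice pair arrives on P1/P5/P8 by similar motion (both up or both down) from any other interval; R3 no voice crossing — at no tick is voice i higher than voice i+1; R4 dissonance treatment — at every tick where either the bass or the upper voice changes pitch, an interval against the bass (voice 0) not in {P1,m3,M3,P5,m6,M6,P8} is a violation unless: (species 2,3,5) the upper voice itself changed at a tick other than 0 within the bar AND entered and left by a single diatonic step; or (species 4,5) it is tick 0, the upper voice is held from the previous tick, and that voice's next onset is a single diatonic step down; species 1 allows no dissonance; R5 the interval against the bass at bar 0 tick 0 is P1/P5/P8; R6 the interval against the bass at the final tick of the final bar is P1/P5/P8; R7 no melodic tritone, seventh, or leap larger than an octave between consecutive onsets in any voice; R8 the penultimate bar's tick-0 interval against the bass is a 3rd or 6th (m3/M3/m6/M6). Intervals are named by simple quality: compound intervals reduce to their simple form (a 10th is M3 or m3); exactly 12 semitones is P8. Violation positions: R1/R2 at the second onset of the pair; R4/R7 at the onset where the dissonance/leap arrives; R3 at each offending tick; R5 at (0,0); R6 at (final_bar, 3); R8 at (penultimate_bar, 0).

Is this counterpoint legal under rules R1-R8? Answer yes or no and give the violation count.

No (6 violations)

bar 0: v0=G3 v1=G4 (P8)
bar 1: v0=A3 v1=B3 (M2)
bar 2: v0=F3 v1=A4 (M3)
bar 3: v0=G3 v1=D4 (P5)
bar 4: v0=B3 v1=G4 (m6)
bar 5: v0=G3 v1=D4 (P5)
bar 6: v0=A3 v1=E4 (P5)
bar 7: v0=C4 v1=F4 (P4)
bar 8: v0=D4 v1=C5 (m7)
bar 9: v0=A3 v1=B4 (M2)
bar 10: v0=G3 v1=G4 (P8)
  R4 @ bar1.0: A3/B3 M2 untreated
  R7 @ bar1.2: B3->A4 leap 10st
  R4 @ bar7.0: C4/F4 P4 untreated
  R4 @ bar9.0: A3/B4 M2 untreated
  R8 @ bar9.0: penult M2 not 3rd/6th
  R7 @ bar9.2: B4->F4 leap 6st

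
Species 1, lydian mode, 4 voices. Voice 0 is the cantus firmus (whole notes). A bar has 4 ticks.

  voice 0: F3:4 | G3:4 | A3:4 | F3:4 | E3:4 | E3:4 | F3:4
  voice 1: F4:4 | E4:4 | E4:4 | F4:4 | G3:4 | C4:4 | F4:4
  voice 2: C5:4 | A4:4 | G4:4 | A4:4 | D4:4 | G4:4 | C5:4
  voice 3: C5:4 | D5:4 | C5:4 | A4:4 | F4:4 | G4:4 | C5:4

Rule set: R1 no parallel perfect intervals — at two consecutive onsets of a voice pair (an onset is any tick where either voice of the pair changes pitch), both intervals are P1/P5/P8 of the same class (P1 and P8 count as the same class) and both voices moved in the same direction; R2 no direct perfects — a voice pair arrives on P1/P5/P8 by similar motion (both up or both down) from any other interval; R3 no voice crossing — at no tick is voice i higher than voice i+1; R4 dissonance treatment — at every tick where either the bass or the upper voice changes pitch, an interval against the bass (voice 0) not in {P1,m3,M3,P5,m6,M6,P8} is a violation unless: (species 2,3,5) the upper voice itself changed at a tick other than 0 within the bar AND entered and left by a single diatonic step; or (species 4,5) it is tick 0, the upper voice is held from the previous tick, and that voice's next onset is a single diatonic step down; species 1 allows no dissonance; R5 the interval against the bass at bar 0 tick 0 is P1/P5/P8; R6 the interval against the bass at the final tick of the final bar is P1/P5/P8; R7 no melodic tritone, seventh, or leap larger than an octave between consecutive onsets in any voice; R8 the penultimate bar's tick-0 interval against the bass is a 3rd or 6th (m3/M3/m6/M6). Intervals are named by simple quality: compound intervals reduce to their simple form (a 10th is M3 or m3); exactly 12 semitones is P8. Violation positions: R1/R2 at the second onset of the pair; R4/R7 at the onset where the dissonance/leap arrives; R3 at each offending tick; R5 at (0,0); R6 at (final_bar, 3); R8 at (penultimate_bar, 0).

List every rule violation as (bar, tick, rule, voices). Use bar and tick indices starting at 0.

(1, 0, R1, (0, 3))
(1, 0, R4, (0, 2))
(2, 0, R4, (0, 2))
(4, 0, R2, (1, 2))
(4, 0, R4, (0, 2))
(4, 0, R4, (0, 3))
(4, 0, R7, (1,))
(5, 0, R1, (1, 2))
(5, 0, R2, (1, 3))
(5, 0, R2, (2, 3))
(6, 0, R1, (1, 2))
(6, 0, R1, (1, 3))
(6, 0, R1, (2, 3))
(6, 0, R2, (0, 1))
(6, 0, R2, (0, 2))
(6, 0, R2, (0, 3))

bar 0: v0=F3 v1=F4 v2=C5 v3=C5 downbeat P5
bar 1: v0=G3 v1=E4 v2=A4 v3=D5 downbeat P5
bar 2: v0=A3 v1=E4 v2=G4 v3=C5 downbeat m3
bar 3: v0=F3 v1=F4 v2=A4 v3=A4 downbeat M3
bar 4: v0=E3 v1=G3 v2=D4 v3=F4 downbeat m2
bar 5: v0=E3 v1=C4 v2=G4 v3=G4 downbeat m3
bar 6: v0=F3 v1=F4 v2=C5 v3=C5 downbeat P5
  -> R1 @ bar 1 tick 0 v(0, 3): F3/C5 P5 -> G3/D5 P5 similar
  -> R4 @ bar 1 tick 0 v(0, 2): G3/A4 M2 untreated
  -> R4 @ bar 2 tick 0 v(0, 2): A3/G4 m7 untreated
  -> R2 @ bar 4 tick 0 v(1, 2): F4/A4 M3 -> G3/D4 P5 similar
  -> R4 @ bar 4 tick 0 v(0, 2): E3/D4 m7 untreated
  -> R4 @ bar 4 tick 0 v(0, 3): E3/F4 m2 untreated
  -> R7 @ bar 4 tick 0 v(1,): F4->G3 leap 10st
  -> R1 @ bar 5 tick 0 v(1, 2): G3/D4 P5 -> C4/G4 P5 similar
  -> R2 @ bar 5 tick 0 v(1, 3): G3/F4 m7 -> C4/G4 P5 similar
  -> R2 @ bar 5 tick 0 v(2, 3): D4/F4 m3 -> G4/G4 P1 similar
  -> R1 @ bar 6 tick 0 v(1, 2): C4/G4 P5 -> F4/C5 P5 similar
  -> R1 @ bar 6 tick 0 v(1, 3): C4/G4 P5 -> F4/C5 P5 similar
  -> R1 @ bar 6 tick 0 v(2, 3): G4/G4 P1 -> C5/C5 P1 similar
  -> R2 @ bar 6 tick 0 v(0, 1): E3/C4 m6 -> F3/F4 P8 similar
  -> R2 @ bar 6 tick 0 v(0, 2): E3/G4 m3 -> F3/C5 P5 similar
  -> R2 @ bar 6 tick 0 v(0, 3): E3/G4 m3 -> F3/C5 P5 similar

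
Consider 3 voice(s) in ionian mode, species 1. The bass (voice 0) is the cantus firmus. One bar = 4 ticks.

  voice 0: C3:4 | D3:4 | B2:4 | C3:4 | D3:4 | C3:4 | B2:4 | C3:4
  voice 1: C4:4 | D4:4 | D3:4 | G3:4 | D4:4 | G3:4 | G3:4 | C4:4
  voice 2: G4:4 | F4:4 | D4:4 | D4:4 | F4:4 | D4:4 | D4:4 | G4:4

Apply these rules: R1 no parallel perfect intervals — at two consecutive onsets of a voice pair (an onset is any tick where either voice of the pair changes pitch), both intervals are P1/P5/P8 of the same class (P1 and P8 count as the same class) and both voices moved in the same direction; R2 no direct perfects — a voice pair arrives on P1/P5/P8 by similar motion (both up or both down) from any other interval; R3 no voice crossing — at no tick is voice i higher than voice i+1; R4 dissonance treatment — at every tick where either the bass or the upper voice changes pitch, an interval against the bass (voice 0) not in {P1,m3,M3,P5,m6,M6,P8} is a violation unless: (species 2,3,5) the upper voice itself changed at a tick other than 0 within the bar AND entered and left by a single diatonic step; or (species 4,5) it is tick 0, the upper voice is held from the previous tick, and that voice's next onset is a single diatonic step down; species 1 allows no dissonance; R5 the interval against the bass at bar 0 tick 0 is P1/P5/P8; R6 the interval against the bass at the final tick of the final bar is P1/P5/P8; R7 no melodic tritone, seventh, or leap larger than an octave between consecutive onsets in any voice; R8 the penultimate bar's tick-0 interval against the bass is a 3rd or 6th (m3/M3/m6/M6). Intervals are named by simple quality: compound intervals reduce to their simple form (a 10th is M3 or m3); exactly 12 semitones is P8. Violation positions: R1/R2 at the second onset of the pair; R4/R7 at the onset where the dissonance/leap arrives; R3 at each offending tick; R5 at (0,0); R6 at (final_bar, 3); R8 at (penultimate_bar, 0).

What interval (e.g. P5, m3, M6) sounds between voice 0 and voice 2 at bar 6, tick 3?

m3

voice 0=B2 voice 2=D4 -> m3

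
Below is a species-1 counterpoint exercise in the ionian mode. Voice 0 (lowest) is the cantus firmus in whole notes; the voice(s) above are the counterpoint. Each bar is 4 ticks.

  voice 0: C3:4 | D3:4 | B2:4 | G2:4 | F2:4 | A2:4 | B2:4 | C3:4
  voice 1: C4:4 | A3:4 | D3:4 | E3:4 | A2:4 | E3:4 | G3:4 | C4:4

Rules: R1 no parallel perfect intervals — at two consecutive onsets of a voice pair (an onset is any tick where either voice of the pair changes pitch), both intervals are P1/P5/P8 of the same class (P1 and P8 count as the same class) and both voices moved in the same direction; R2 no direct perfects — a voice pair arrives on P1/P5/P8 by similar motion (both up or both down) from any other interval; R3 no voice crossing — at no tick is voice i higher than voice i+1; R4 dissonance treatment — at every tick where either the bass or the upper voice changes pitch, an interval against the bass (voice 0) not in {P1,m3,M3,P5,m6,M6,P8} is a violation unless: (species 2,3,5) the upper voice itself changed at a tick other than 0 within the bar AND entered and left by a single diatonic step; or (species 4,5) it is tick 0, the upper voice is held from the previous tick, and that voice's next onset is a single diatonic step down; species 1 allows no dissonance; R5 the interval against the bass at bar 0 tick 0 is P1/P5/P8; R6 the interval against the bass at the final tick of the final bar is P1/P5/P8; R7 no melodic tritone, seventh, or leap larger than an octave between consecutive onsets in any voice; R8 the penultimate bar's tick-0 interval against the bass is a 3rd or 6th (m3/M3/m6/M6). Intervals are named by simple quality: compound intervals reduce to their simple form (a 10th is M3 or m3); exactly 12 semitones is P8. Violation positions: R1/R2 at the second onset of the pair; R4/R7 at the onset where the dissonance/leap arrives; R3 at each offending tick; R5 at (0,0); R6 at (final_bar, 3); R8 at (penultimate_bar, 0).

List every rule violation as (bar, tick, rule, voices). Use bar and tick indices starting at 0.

(5, 0, R2, (0, 1))
(7, 0, R2, (0, 1))

bar 0: v0=C3 v1=C4 downbeat P8
bar 1: v0=D3 v1=A3 downbeat P5
bar 2: v0=B2 v1=D3 downbeat m3
bar 3: v0=G2 v1=E3 downbeat M6
bar 4: v0=F2 v1=A2 downbeat M3
bar 5: v0=A2 v1=E3 downbeat P5
bar 6: v0=B2 v1=G3 downbeat m6
bar 7: v0=C3 v1=C4 downbeat P8
  -> R2 @ bar 5 tick 0 v(0, 1): F2/A2 M3 -> A2/E3 P5 similar
  -> R2 @ bar 7 tick 0 v(0, 1): B2/G3 m6 -> C3/C4 P8 similar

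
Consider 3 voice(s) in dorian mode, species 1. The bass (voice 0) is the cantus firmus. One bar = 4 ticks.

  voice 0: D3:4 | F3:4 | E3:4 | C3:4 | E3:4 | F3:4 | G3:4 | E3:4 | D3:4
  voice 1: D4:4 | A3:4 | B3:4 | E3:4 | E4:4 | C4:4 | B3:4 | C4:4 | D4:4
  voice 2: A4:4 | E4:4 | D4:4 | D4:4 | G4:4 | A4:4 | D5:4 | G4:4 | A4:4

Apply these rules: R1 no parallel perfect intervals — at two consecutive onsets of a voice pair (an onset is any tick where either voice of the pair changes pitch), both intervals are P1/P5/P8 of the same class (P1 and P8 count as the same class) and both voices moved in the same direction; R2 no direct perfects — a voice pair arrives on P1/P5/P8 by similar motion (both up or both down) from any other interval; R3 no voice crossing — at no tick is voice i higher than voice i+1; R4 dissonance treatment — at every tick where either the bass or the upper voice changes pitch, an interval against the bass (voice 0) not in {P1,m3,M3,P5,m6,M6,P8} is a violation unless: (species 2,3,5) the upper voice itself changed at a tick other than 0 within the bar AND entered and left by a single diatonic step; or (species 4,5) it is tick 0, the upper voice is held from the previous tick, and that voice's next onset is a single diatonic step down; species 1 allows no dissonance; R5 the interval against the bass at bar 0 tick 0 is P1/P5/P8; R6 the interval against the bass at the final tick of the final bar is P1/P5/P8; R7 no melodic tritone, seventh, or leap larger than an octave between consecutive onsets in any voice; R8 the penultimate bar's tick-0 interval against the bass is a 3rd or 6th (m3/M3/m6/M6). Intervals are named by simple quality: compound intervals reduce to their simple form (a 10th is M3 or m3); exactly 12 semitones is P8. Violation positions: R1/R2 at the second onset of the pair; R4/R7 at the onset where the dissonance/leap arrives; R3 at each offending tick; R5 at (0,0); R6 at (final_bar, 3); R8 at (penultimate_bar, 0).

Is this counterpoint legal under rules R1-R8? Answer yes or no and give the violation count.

bar 0: v0=D3 v1=D4 v2=A4 (P5)
bar 1: v0=F3 v1=A3 v2=E4 (M7)
bar 2: v0=E3 v1=B3 v2=D4 (m7)
bar 3: v0=C3 v1=E3 v2=D4 (M2)
bar 4: v0=E3 v1=E4 v2=G4 (m3)
bar 5: v0=F3 v1=C4 v2=A4 (M3)
bar 6: v0=G3 v1=B3 v2=D5 (P5)
bar 7: v0=E3 v1=C4 v2=G4 (m3)
bar 8: v0=D3 v1=D4 v2=A4 (P5)
  R1 @ bar1.0: D4/A4 P5 -> A3/E4 P5 similar
  R4 @ bar1.0: F3/E4 M7 untreated
  R4 @ bar2.0: E3/D4 m7 untreated
  R4 @ bar3.0: C3/D4 M2 untreated
  R2 @ bar4.0: C3/E3 M3 -> E3/E4 P8 similar
  R2 @ bar6.0: F3/A4 M3 -> G3/D5 P5 similar
  R1 @ bar8.0: C4/G4 P5 -> D4/A4 P5 similar

No (7 violations)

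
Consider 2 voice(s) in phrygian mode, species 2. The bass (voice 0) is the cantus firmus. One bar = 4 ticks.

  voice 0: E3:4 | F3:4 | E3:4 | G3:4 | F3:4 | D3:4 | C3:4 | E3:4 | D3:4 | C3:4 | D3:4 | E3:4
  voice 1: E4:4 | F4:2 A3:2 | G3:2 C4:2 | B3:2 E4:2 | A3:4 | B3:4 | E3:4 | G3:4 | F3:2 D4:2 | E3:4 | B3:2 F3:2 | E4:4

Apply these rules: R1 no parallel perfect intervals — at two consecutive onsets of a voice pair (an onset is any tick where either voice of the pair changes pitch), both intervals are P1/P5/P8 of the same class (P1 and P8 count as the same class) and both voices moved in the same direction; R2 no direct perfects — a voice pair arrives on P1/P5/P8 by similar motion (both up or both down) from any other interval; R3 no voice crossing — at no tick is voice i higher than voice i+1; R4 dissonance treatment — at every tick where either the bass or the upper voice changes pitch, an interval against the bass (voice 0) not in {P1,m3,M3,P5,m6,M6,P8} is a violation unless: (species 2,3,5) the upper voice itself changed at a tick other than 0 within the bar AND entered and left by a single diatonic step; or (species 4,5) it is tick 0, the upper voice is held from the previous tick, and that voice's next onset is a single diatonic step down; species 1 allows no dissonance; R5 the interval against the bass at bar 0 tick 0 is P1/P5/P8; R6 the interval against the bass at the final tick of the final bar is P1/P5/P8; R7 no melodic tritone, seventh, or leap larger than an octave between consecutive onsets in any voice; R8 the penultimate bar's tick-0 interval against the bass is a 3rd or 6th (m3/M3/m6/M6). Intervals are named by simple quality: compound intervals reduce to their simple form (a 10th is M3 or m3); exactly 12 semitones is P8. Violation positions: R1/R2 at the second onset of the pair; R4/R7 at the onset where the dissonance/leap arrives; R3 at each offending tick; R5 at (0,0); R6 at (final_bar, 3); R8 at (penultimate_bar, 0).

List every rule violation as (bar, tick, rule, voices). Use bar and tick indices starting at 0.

bar 0: v0=E3 v1=E4 downbeat P8
bar 1: v0=F3 v1=F4 downbeat P8
bar 2: v0=E3 v1=G3 downbeat m3
bar 3: v0=G3 v1=B3 downbeat M3
bar 4: v0=F3 v1=A3 downbeat M3
bar 5: v0=D3 v1=B3 downbeat M6
bar 6: v0=C3 v1=E3 downbeat M3
bar 7: v0=E3 v1=G3 downbeat m3
bar 8: v0=D3 v1=F3 downbeat m3
bar 9: v0=C3 v1=E3 downbeat M3
bar 10: v0=D3 v1=B3 downbeat M6
bar 11: v0=E3 v1=E4 downbeat P8
  -> R1 @ bar 1 tick 0 v(0, 1): E3/E4 P8 -> F3/F4 P8 similar
  -> R7 @ bar 9 tick 0 v(1,): D4->E3 leap 10st
  -> R7 @ bar 10 tick 2 v(1,): B3->F3 leap 6st
  -> R2 @ bar 11 tick 0 v(0, 1): D3/F3 m3 -> E3/E4 P8 similar
  -> R7 @ bar 11 tick 0 v(1,): F3->E4 leap 11st

(1, 0, R1, (0, 1))
(9, 0, R7, (1,))
(10, 2, R7, (1,))
(11, 0, R2, (0, 1))
(11, 0, R7, (1,))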